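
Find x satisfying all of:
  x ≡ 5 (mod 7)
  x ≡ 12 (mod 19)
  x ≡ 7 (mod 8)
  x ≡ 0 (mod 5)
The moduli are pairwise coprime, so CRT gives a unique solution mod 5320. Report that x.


Product of moduli M = 7 · 19 · 8 · 5 = 5320.
Merge one congruence at a time:
  Start: x ≡ 5 (mod 7).
  Combine with x ≡ 12 (mod 19); new modulus lcm = 133.
    Write x = 5 + 7·t and substitute into x ≡ 12 (mod 19): 7·t ≡ 12 − 5 = 7 (mod 19).
    The inverse of 7 mod 19 is 11 (since 7·11 = 77 = 4·19 + 1), so t ≡ 11·7 = 77 ≡ 1 (mod 19).
    Then x = 5 + 7·1 = 12, valid modulo lcm(7, 19) = 133: x ≡ 12 (mod 133).
  Combine with x ≡ 7 (mod 8); new modulus lcm = 1064.
    Write x = 12 + 133·t and substitute into x ≡ 7 (mod 8): 133·t ≡ 7 − 12 = -5 (mod 8).
    Reduce coefficients mod 8: 5·t ≡ 3 (mod 8).
    The inverse of 5 mod 8 is 5 (since 5·5 = 25 = 3·8 + 1), so t ≡ 5·3 = 15 ≡ 7 (mod 8).
    Then x = 12 + 133·7 = 943, valid modulo lcm(133, 8) = 1064: x ≡ 943 (mod 1064).
  Combine with x ≡ 0 (mod 5); new modulus lcm = 5320.
    Write x = 943 + 1064·t and substitute into x ≡ 0 (mod 5): 1064·t ≡ 0 − 943 = -943 (mod 5).
    Reduce coefficients mod 5: 4·t ≡ 2 (mod 5).
    The inverse of 4 mod 5 is 4 (since 4·4 = 16 = 3·5 + 1), so t ≡ 4·2 = 8 ≡ 3 (mod 5).
    Then x = 943 + 1064·3 = 4135, valid modulo lcm(1064, 5) = 5320: x ≡ 4135 (mod 5320).
Verify against each original: 4135 mod 7 = 5, 4135 mod 19 = 12, 4135 mod 8 = 7, 4135 mod 5 = 0.

x ≡ 4135 (mod 5320).


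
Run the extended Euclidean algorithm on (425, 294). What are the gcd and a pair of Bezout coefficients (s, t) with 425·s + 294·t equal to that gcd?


Euclidean algorithm on (425, 294) — divide until remainder is 0:
  425 = 1 · 294 + 131
  294 = 2 · 131 + 32
  131 = 4 · 32 + 3
  32 = 10 · 3 + 2
  3 = 1 · 2 + 1
  2 = 2 · 1 + 0
gcd(425, 294) = 1.
Track Bezout coefficients alongside the remainders: start with r₀ = 425 = a·1 + b·0 (s = 1, t = 0) and r₁ = 294 = a·0 + b·1 (s = 0, t = 1); each new remainder r_{k+1} = r_{k-1} − q_k·r_k inherits s_{k+1} = s_{k-1} − q_k·s_k, t_{k+1} = t_{k-1} − q_k·t_k, so r_k = a·s_k + b·t_k at every step:
  q = 1: r = 131, s = 1 − 1·0 = 1, t = 0 − 1·1 = -1  (check: 425·1 + 294·(-1) = 131)
  q = 2: r = 32, s = 0 − 2·1 = -2, t = 1 − 2·(-1) = 3  (check: 425·(-2) + 294·3 = 32)
  q = 4: r = 3, s = 1 − 4·(-2) = 9, t = -1 − 4·3 = -13  (check: 425·9 + 294·(-13) = 3)
  q = 10: r = 2, s = -2 − 10·9 = -92, t = 3 − 10·(-13) = 133  (check: 425·(-92) + 294·133 = 2)
  q = 1: r = 1, s = 9 − 1·(-92) = 101, t = -13 − 1·133 = -146  (check: 425·101 + 294·(-146) = 1)
The row with r = 1 (the gcd) gives the Bezout coefficients s = 101, t = -146.
Result: 425 · (101) + 294 · (-146) = 1.

gcd(425, 294) = 1; s = 101, t = -146 (check: 425·101 + 294·(-146) = 1).


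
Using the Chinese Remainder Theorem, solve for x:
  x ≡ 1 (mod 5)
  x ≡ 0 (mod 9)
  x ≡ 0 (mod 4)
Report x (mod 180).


Moduli 5, 9, 4 are pairwise coprime; by CRT there is a unique solution modulo M = 5 · 9 · 4 = 180.
Solve pairwise, accumulating the modulus:
  Start with x ≡ 1 (mod 5).
  Combine with x ≡ 0 (mod 9): since gcd(5, 9) = 1, we get a unique residue mod 45.
    Write x = 1 + 5·t and substitute into x ≡ 0 (mod 9): 5·t ≡ 0 − 1 = -1 (mod 9).
    Reduce coefficients mod 9: 5·t ≡ 8 (mod 9).
    The inverse of 5 mod 9 is 2 (since 5·2 = 10 = 1·9 + 1), so t ≡ 2·8 = 16 ≡ 7 (mod 9).
    Then x = 1 + 5·7 = 36, valid modulo lcm(5, 9) = 45: x ≡ 36 (mod 45).
  Combine with x ≡ 0 (mod 4): since gcd(45, 4) = 1, we get a unique residue mod 180.
    Write x = 36 + 45·t and substitute into x ≡ 0 (mod 4): 45·t ≡ 0 − 36 = -36 (mod 4).
    Reduce coefficients mod 4: 1·t ≡ 0 (mod 4).
    So t ≡ 0 (mod 4).
    Then x = 36 + 45·0 = 36, valid modulo lcm(45, 4) = 180: x ≡ 36 (mod 180).
Verify: 36 mod 5 = 1 ✓, 36 mod 9 = 0 ✓, 36 mod 4 = 0 ✓.

x ≡ 36 (mod 180).


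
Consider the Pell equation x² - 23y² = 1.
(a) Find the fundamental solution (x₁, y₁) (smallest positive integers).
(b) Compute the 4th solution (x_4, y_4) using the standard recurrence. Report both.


Step 1: Find the fundamental solution (x₁, y₁) of x² - 23y² = 1.
  Expand √23 as a continued fraction. a₀ = ⌊√23⌋ = 4; iterate m_{k+1} = d_k·a_k − m_k, d_{k+1} = (23 − m_{k+1}²)/d_k, a_{k+1} = ⌊(a₀ + m_{k+1})/d_{k+1}⌋ (starting m₀ = 0, d₀ = 1), with convergents p_k = a_k·p_{k-1} + p_{k-2}, q_k = a_k·q_{k-1} + q_{k-2} (p₋₁ = 1, q₋₁ = 0):
  k = 0: a₀ = 4; p₀/q₀ = 4/1; p₀² − 23·q₀² = 16 − 23 = -7.
  k = 1: m = 4, d = 7, a = ⌊(4 + 4)/7⌋ = 1; p/q = (1·4 + 1)/(1·1 + 0) = 5/1; p² − 23·q² = 25 − 23 = 2.
  k = 2: m = 3, d = 2, a = ⌊(4 + 3)/2⌋ = 3; p/q = (3·5 + 4)/(3·1 + 1) = 19/4; p² − 23·q² = 361 − 368 = -7.
  k = 3: m = 3, d = 7, a = ⌊(4 + 3)/7⌋ = 1; p/q = (1·19 + 5)/(1·4 + 1) = 24/5; p² − 23·q² = 576 − 575 = 1.
  The first convergent with p² − 23·q² = 1 gives the fundamental solution (x₁, y₁) = (24, 5).
Step 2: Apply the recurrence (x_{n+1}, y_{n+1}) = (x₁x_n + 23y₁y_n, x₁y_n + y₁x_n) repeatedly.
  From (x_1, y_1) = (24, 5): x_2 = 24·24 + 23·5·5 = 1151; y_2 = 24·5 + 5·24 = 240.
  From (x_2, y_2) = (1151, 240): x_3 = 24·1151 + 23·5·240 = 55224; y_3 = 24·240 + 5·1151 = 11515.
  From (x_3, y_3) = (55224, 11515): x_4 = 24·55224 + 23·5·11515 = 2649601; y_4 = 24·11515 + 5·55224 = 552480.
Step 3: Verify x_4² - 23·y_4² = 7020385459201 - 7020385459200 = 1 (should be 1). ✓

(x_1, y_1) = (24, 5); (x_4, y_4) = (2649601, 552480).


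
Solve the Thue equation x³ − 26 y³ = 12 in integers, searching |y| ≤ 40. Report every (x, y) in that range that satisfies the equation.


The equation is x³ - 26y³ = 12. For fixed y, x³ = 26·y³ + 12, so a solution requires the RHS to be a perfect cube.
Strategy: iterate y from -40 to 40, compute RHS = 26·y³ + 12, and check whether it is a (positive or negative) perfect cube.
Check small values of y:
  y = 0: RHS = 12 is not a perfect cube.
  y = 1: RHS = 38 is not a perfect cube.
  y = -1: RHS = -14 is not a perfect cube.
  y = 2: RHS = 220 is not a perfect cube.
  y = -2: RHS = -196 is not a perfect cube.
  y = 3: RHS = 714 is not a perfect cube.
  y = -3: RHS = -690 is not a perfect cube.
Continuing the search up to |y| = 40 finds no solutions either.
No (x, y) in the scanned range satisfies the equation.

No integer solutions with |y| ≤ 40.


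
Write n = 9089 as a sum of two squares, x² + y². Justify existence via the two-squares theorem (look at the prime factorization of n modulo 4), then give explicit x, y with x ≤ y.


Step 1: Factor n = 9089 = 61 · 149.
Step 2: Check the mod-4 condition on each prime factor: 61 ≡ 1 (mod 4), exponent 1; 149 ≡ 1 (mod 4), exponent 1.
All primes ≡ 3 (mod 4) appear to even exponent (or don't appear), so by the two-squares theorem n IS expressible as a sum of two squares.
Step 3: Build a representation. Here n = 61 · 149 is a product of primes ≡ 1 (mod 4). Each prime p ≡ 1 (mod 4) is itself a sum of two squares; find a² by testing p − a² for a perfect square:
  61: 61 − 1² = 60, 61 − 2² = 57, 61 − 3² = 52, 61 − 4² = 45, 61 − 5² = 36 = 6² ⇒ 61 = 5² + 6².
  149: 149 − 1² = 148, 149 − 2² = 145, 149 − 3² = 140, 149 − 4² = 133, 149 − 5² = 124, 149 − 6² = 113, 149 − 7² = 100 = 10² ⇒ 149 = 7² + 10².
  Combine using the Brahmagupta–Fibonacci identity (a² + b²)(c² + d²) = (ac − bd)² + (ad + bc)² = (ac + bd)² + (ad − bc)²:
  61 · 149 = 9089: from (5² + 6²)(7² + 10²), take (5·7 − 6·10, 5·10 + 6·7) = (35 − 60, 50 + 42) = (-25, 92); dropping signs (only squares matter) gives (25, 92); check 25² + 92² = 625 + 8464 = 9089 ✓.
Step 4: Order so x ≤ y and verify: 25² + 92² = 625 + 8464 = 9089 = n. ✓

n = 9089 = 25² + 92² (one valid representation with x ≤ y).


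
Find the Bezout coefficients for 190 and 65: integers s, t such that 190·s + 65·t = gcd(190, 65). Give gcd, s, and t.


Euclidean algorithm on (190, 65) — divide until remainder is 0:
  190 = 2 · 65 + 60
  65 = 1 · 60 + 5
  60 = 12 · 5 + 0
gcd(190, 65) = 5.
Track Bezout coefficients alongside the remainders: start with r₀ = 190 = a·1 + b·0 (s = 1, t = 0) and r₁ = 65 = a·0 + b·1 (s = 0, t = 1); each new remainder r_{k+1} = r_{k-1} − q_k·r_k inherits s_{k+1} = s_{k-1} − q_k·s_k, t_{k+1} = t_{k-1} − q_k·t_k, so r_k = a·s_k + b·t_k at every step:
  q = 2: r = 60, s = 1 − 2·0 = 1, t = 0 − 2·1 = -2  (check: 190·1 + 65·(-2) = 60)
  q = 1: r = 5, s = 0 − 1·1 = -1, t = 1 − 1·(-2) = 3  (check: 190·(-1) + 65·3 = 5)
The row with r = 5 (the gcd) gives the Bezout coefficients s = -1, t = 3.
Result: 190 · (-1) + 65 · (3) = 5.

gcd(190, 65) = 5; s = -1, t = 3 (check: 190·(-1) + 65·3 = 5).


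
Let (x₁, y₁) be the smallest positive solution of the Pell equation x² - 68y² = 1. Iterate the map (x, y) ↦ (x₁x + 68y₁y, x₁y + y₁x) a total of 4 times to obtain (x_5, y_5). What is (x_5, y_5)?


Step 1: Find the fundamental solution (x₁, y₁) of x² - 68y² = 1.
  Expand √68 as a continued fraction. a₀ = ⌊√68⌋ = 8; iterate m_{k+1} = d_k·a_k − m_k, d_{k+1} = (68 − m_{k+1}²)/d_k, a_{k+1} = ⌊(a₀ + m_{k+1})/d_{k+1}⌋ (starting m₀ = 0, d₀ = 1), with convergents p_k = a_k·p_{k-1} + p_{k-2}, q_k = a_k·q_{k-1} + q_{k-2} (p₋₁ = 1, q₋₁ = 0):
  k = 0: a₀ = 8; p₀/q₀ = 8/1; p₀² − 68·q₀² = 64 − 68 = -4.
  k = 1: m = 8, d = 4, a = ⌊(8 + 8)/4⌋ = 4; p/q = (4·8 + 1)/(4·1 + 0) = 33/4; p² − 68·q² = 1089 − 1088 = 1.
  The first convergent with p² − 68·q² = 1 gives the fundamental solution (x₁, y₁) = (33, 4).
Step 2: Apply the recurrence (x_{n+1}, y_{n+1}) = (x₁x_n + 68y₁y_n, x₁y_n + y₁x_n) repeatedly.
  From (x_1, y_1) = (33, 4): x_2 = 33·33 + 68·4·4 = 2177; y_2 = 33·4 + 4·33 = 264.
  From (x_2, y_2) = (2177, 264): x_3 = 33·2177 + 68·4·264 = 143649; y_3 = 33·264 + 4·2177 = 17420.
  From (x_3, y_3) = (143649, 17420): x_4 = 33·143649 + 68·4·17420 = 9478657; y_4 = 33·17420 + 4·143649 = 1149456.
  From (x_4, y_4) = (9478657, 1149456): x_5 = 33·9478657 + 68·4·1149456 = 625447713; y_5 = 33·1149456 + 4·9478657 = 75846676.
Step 3: Verify x_5² - 68·y_5² = 391184841696930369 - 391184841696930368 = 1 (should be 1). ✓

(x_1, y_1) = (33, 4); (x_5, y_5) = (625447713, 75846676).


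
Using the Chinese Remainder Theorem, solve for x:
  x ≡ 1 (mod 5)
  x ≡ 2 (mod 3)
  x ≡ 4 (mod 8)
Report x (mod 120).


Moduli 5, 3, 8 are pairwise coprime; by CRT there is a unique solution modulo M = 5 · 3 · 8 = 120.
Solve pairwise, accumulating the modulus:
  Start with x ≡ 1 (mod 5).
  Combine with x ≡ 2 (mod 3): since gcd(5, 3) = 1, we get a unique residue mod 15.
    Write x = 1 + 5·t and substitute into x ≡ 2 (mod 3): 5·t ≡ 2 − 1 = 1 (mod 3).
    Reduce coefficients mod 3: 2·t ≡ 1 (mod 3).
    The inverse of 2 mod 3 is 2 (since 2·2 = 4 = 1·3 + 1), so t ≡ 2·1 = 2 ≡ 2 (mod 3).
    Then x = 1 + 5·2 = 11, valid modulo lcm(5, 3) = 15: x ≡ 11 (mod 15).
  Combine with x ≡ 4 (mod 8): since gcd(15, 8) = 1, we get a unique residue mod 120.
    Write x = 11 + 15·t and substitute into x ≡ 4 (mod 8): 15·t ≡ 4 − 11 = -7 (mod 8).
    Reduce coefficients mod 8: 7·t ≡ 1 (mod 8).
    The inverse of 7 mod 8 is 7 (since 7·7 = 49 = 6·8 + 1), so t ≡ 7·1 = 7 ≡ 7 (mod 8).
    Then x = 11 + 15·7 = 116, valid modulo lcm(15, 8) = 120: x ≡ 116 (mod 120).
Verify: 116 mod 5 = 1 ✓, 116 mod 3 = 2 ✓, 116 mod 8 = 4 ✓.

x ≡ 116 (mod 120).


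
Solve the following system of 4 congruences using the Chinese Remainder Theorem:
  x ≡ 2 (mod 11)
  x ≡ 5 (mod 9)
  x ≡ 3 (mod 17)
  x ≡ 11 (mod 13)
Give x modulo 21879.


Product of moduli M = 11 · 9 · 17 · 13 = 21879.
Merge one congruence at a time:
  Start: x ≡ 2 (mod 11).
  Combine with x ≡ 5 (mod 9); new modulus lcm = 99.
    Write x = 2 + 11·t and substitute into x ≡ 5 (mod 9): 11·t ≡ 5 − 2 = 3 (mod 9).
    Reduce coefficients mod 9: 2·t ≡ 3 (mod 9).
    The inverse of 2 mod 9 is 5 (since 2·5 = 10 = 1·9 + 1), so t ≡ 5·3 = 15 ≡ 6 (mod 9).
    Then x = 2 + 11·6 = 68, valid modulo lcm(11, 9) = 99: x ≡ 68 (mod 99).
  Combine with x ≡ 3 (mod 17); new modulus lcm = 1683.
    Write x = 68 + 99·t and substitute into x ≡ 3 (mod 17): 99·t ≡ 3 − 68 = -65 (mod 17).
    Reduce coefficients mod 17: 14·t ≡ 3 (mod 17).
    The inverse of 14 mod 17 is 11 (since 14·11 = 154 = 9·17 + 1), so t ≡ 11·3 = 33 ≡ 16 (mod 17).
    Then x = 68 + 99·16 = 1652, valid modulo lcm(99, 17) = 1683: x ≡ 1652 (mod 1683).
  Combine with x ≡ 11 (mod 13); new modulus lcm = 21879.
    Write x = 1652 + 1683·t and substitute into x ≡ 11 (mod 13): 1683·t ≡ 11 − 1652 = -1641 (mod 13).
    Reduce coefficients mod 13: 6·t ≡ 10 (mod 13).
    The inverse of 6 mod 13 is 11 (since 6·11 = 66 = 5·13 + 1), so t ≡ 11·10 = 110 ≡ 6 (mod 13).
    Then x = 1652 + 1683·6 = 11750, valid modulo lcm(1683, 13) = 21879: x ≡ 11750 (mod 21879).
Verify against each original: 11750 mod 11 = 2, 11750 mod 9 = 5, 11750 mod 17 = 3, 11750 mod 13 = 11.

x ≡ 11750 (mod 21879).


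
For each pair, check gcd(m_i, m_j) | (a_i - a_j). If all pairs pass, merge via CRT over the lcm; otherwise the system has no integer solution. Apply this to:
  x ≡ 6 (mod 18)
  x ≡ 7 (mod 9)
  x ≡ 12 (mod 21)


Moduli 18, 9, 21 are not pairwise coprime, so CRT works modulo lcm(m_i) when all pairwise compatibility conditions hold.
Pairwise compatibility: gcd(m_i, m_j) must divide a_i - a_j for every pair.
Merge one congruence at a time:
  Start: x ≡ 6 (mod 18).
  Combine with x ≡ 7 (mod 9): gcd(18, 9) = 9, and 7 - 6 = 1 is NOT divisible by 9.
    ⇒ system is inconsistent (no integer solution).

No solution (the system is inconsistent).


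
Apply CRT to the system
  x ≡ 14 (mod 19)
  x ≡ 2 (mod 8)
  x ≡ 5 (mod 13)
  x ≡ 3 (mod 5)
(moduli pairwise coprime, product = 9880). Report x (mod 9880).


Product of moduli M = 19 · 8 · 13 · 5 = 9880.
Merge one congruence at a time:
  Start: x ≡ 14 (mod 19).
  Combine with x ≡ 2 (mod 8); new modulus lcm = 152.
    Write x = 14 + 19·t and substitute into x ≡ 2 (mod 8): 19·t ≡ 2 − 14 = -12 (mod 8).
    Reduce coefficients mod 8: 3·t ≡ 4 (mod 8).
    The inverse of 3 mod 8 is 3 (since 3·3 = 9 = 1·8 + 1), so t ≡ 3·4 = 12 ≡ 4 (mod 8).
    Then x = 14 + 19·4 = 90, valid modulo lcm(19, 8) = 152: x ≡ 90 (mod 152).
  Combine with x ≡ 5 (mod 13); new modulus lcm = 1976.
    Write x = 90 + 152·t and substitute into x ≡ 5 (mod 13): 152·t ≡ 5 − 90 = -85 (mod 13).
    Reduce coefficients mod 13: 9·t ≡ 6 (mod 13).
    The inverse of 9 mod 13 is 3 (since 9·3 = 27 = 2·13 + 1), so t ≡ 3·6 = 18 ≡ 5 (mod 13).
    Then x = 90 + 152·5 = 850, valid modulo lcm(152, 13) = 1976: x ≡ 850 (mod 1976).
  Combine with x ≡ 3 (mod 5); new modulus lcm = 9880.
    Write x = 850 + 1976·t and substitute into x ≡ 3 (mod 5): 1976·t ≡ 3 − 850 = -847 (mod 5).
    Reduce coefficients mod 5: 1·t ≡ 3 (mod 5).
    So t ≡ 3 (mod 5).
    Then x = 850 + 1976·3 = 6778, valid modulo lcm(1976, 5) = 9880: x ≡ 6778 (mod 9880).
Verify against each original: 6778 mod 19 = 14, 6778 mod 8 = 2, 6778 mod 13 = 5, 6778 mod 5 = 3.

x ≡ 6778 (mod 9880).


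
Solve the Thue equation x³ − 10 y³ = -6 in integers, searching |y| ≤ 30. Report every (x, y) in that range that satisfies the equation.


The equation is x³ - 10y³ = -6. For fixed y, x³ = 10·y³ − 6, so a solution requires the RHS to be a perfect cube.
Strategy: iterate y from -30 to 30, compute RHS = 10·y³ − 6, and check whether it is a (positive or negative) perfect cube.
Check small values of y:
  y = 0: RHS = -6 is not a perfect cube.
  y = 1: RHS = 4 is not a perfect cube.
  y = -1: RHS = -16 is not a perfect cube.
  y = 2: RHS = 74 is not a perfect cube.
  y = -2: RHS = -86 is not a perfect cube.
  y = 3: RHS = 264 is not a perfect cube.
  y = -3: RHS = -276 is not a perfect cube.
Continuing the search up to |y| = 30 finds no solutions either.
No (x, y) in the scanned range satisfies the equation.

No integer solutions with |y| ≤ 30.


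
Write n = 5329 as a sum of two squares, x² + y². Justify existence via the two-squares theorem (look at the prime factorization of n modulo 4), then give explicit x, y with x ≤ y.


Step 1: Factor n = 5329 = 73^2.
Step 2: Check the mod-4 condition on each prime factor: 73 ≡ 1 (mod 4), exponent 2.
All primes ≡ 3 (mod 4) appear to even exponent (or don't appear), so by the two-squares theorem n IS expressible as a sum of two squares.
Step 3: Build a representation. Here n = 73 · 73 is a product of primes ≡ 1 (mod 4). Each prime p ≡ 1 (mod 4) is itself a sum of two squares; find a² by testing p − a² for a perfect square:
  73: 73 − 1² = 72, 73 − 2² = 69, 73 − 3² = 64 = 8² ⇒ 73 = 3² + 8².
  Combine using the Brahmagupta–Fibonacci identity (a² + b²)(c² + d²) = (ac − bd)² + (ad + bc)² = (ac + bd)² + (ad − bc)²:
  73 · 73 = 5329: from (3² + 8²)(3² + 8²), take (3·3 − 8·8, 3·8 + 8·3) = (9 − 64, 24 + 24) = (-55, 48); dropping signs (only squares matter) gives (55, 48); check 55² + 48² = 3025 + 2304 = 5329 ✓.
Step 4: Order so x ≤ y and verify: 48² + 55² = 2304 + 3025 = 5329 = n. ✓

n = 5329 = 48² + 55² (one valid representation with x ≤ y).


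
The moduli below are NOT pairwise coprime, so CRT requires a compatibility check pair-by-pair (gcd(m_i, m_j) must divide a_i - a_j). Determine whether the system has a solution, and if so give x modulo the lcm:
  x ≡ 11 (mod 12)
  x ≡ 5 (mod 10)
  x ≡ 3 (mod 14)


Moduli 12, 10, 14 are not pairwise coprime, so CRT works modulo lcm(m_i) when all pairwise compatibility conditions hold.
Pairwise compatibility: gcd(m_i, m_j) must divide a_i - a_j for every pair.
Merge one congruence at a time:
  Start: x ≡ 11 (mod 12).
  Combine with x ≡ 5 (mod 10): gcd(12, 10) = 2; 5 - 11 = -6, which IS divisible by 2, so compatible.
    Write x = 11 + 12·t and substitute into x ≡ 5 (mod 10): 12·t ≡ 5 − 11 = -6 (mod 10).
    Divide the congruence (and modulus) by g = 2: 6·t ≡ -3 (mod 5).
    Reduce coefficients mod 5: 1·t ≡ 2 (mod 5).
    So t ≡ 2 (mod 5).
    Then x = 11 + 12·2 = 35, valid modulo lcm(12, 10) = 60: x ≡ 35 (mod 60).
  Combine with x ≡ 3 (mod 14): gcd(60, 14) = 2; 3 - 35 = -32, which IS divisible by 2, so compatible.
    Write x = 35 + 60·t and substitute into x ≡ 3 (mod 14): 60·t ≡ 3 − 35 = -32 (mod 14).
    Divide the congruence (and modulus) by g = 2: 30·t ≡ -16 (mod 7).
    Reduce coefficients mod 7: 2·t ≡ 5 (mod 7).
    The inverse of 2 mod 7 is 4 (since 2·4 = 8 = 1·7 + 1), so t ≡ 4·5 = 20 ≡ 6 (mod 7).
    Then x = 35 + 60·6 = 395, valid modulo lcm(60, 14) = 420: x ≡ 395 (mod 420).
Verify: 395 mod 12 = 11, 395 mod 10 = 5, 395 mod 14 = 3.

x ≡ 395 (mod 420).


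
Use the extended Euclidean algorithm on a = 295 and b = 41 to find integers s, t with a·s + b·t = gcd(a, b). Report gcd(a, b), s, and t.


Euclidean algorithm on (295, 41) — divide until remainder is 0:
  295 = 7 · 41 + 8
  41 = 5 · 8 + 1
  8 = 8 · 1 + 0
gcd(295, 41) = 1.
Track Bezout coefficients alongside the remainders: start with r₀ = 295 = a·1 + b·0 (s = 1, t = 0) and r₁ = 41 = a·0 + b·1 (s = 0, t = 1); each new remainder r_{k+1} = r_{k-1} − q_k·r_k inherits s_{k+1} = s_{k-1} − q_k·s_k, t_{k+1} = t_{k-1} − q_k·t_k, so r_k = a·s_k + b·t_k at every step:
  q = 7: r = 8, s = 1 − 7·0 = 1, t = 0 − 7·1 = -7  (check: 295·1 + 41·(-7) = 8)
  q = 5: r = 1, s = 0 − 5·1 = -5, t = 1 − 5·(-7) = 36  (check: 295·(-5) + 41·36 = 1)
The row with r = 1 (the gcd) gives the Bezout coefficients s = -5, t = 36.
Result: 295 · (-5) + 41 · (36) = 1.

gcd(295, 41) = 1; s = -5, t = 36 (check: 295·(-5) + 41·36 = 1).


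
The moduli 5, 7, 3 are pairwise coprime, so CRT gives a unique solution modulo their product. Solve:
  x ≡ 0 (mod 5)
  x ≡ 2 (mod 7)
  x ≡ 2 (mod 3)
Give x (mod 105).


Moduli 5, 7, 3 are pairwise coprime; by CRT there is a unique solution modulo M = 5 · 7 · 3 = 105.
Solve pairwise, accumulating the modulus:
  Start with x ≡ 0 (mod 5).
  Combine with x ≡ 2 (mod 7): since gcd(5, 7) = 1, we get a unique residue mod 35.
    Write x = 0 + 5·t and substitute into x ≡ 2 (mod 7): 5·t ≡ 2 − 0 = 2 (mod 7).
    The inverse of 5 mod 7 is 3 (since 5·3 = 15 = 2·7 + 1), so t ≡ 3·2 = 6 ≡ 6 (mod 7).
    Then x = 0 + 5·6 = 30, valid modulo lcm(5, 7) = 35: x ≡ 30 (mod 35).
  Combine with x ≡ 2 (mod 3): since gcd(35, 3) = 1, we get a unique residue mod 105.
    Write x = 30 + 35·t and substitute into x ≡ 2 (mod 3): 35·t ≡ 2 − 30 = -28 (mod 3).
    Reduce coefficients mod 3: 2·t ≡ 2 (mod 3).
    The inverse of 2 mod 3 is 2 (since 2·2 = 4 = 1·3 + 1), so t ≡ 2·2 = 4 ≡ 1 (mod 3).
    Then x = 30 + 35·1 = 65, valid modulo lcm(35, 3) = 105: x ≡ 65 (mod 105).
Verify: 65 mod 5 = 0 ✓, 65 mod 7 = 2 ✓, 65 mod 3 = 2 ✓.

x ≡ 65 (mod 105).


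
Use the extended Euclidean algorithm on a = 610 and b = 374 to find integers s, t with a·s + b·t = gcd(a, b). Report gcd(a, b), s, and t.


Euclidean algorithm on (610, 374) — divide until remainder is 0:
  610 = 1 · 374 + 236
  374 = 1 · 236 + 138
  236 = 1 · 138 + 98
  138 = 1 · 98 + 40
  98 = 2 · 40 + 18
  40 = 2 · 18 + 4
  18 = 4 · 4 + 2
  4 = 2 · 2 + 0
gcd(610, 374) = 2.
Track Bezout coefficients alongside the remainders: start with r₀ = 610 = a·1 + b·0 (s = 1, t = 0) and r₁ = 374 = a·0 + b·1 (s = 0, t = 1); each new remainder r_{k+1} = r_{k-1} − q_k·r_k inherits s_{k+1} = s_{k-1} − q_k·s_k, t_{k+1} = t_{k-1} − q_k·t_k, so r_k = a·s_k + b·t_k at every step:
  q = 1: r = 236, s = 1 − 1·0 = 1, t = 0 − 1·1 = -1  (check: 610·1 + 374·(-1) = 236)
  q = 1: r = 138, s = 0 − 1·1 = -1, t = 1 − 1·(-1) = 2  (check: 610·(-1) + 374·2 = 138)
  q = 1: r = 98, s = 1 − 1·(-1) = 2, t = -1 − 1·2 = -3  (check: 610·2 + 374·(-3) = 98)
  q = 1: r = 40, s = -1 − 1·2 = -3, t = 2 − 1·(-3) = 5  (check: 610·(-3) + 374·5 = 40)
  q = 2: r = 18, s = 2 − 2·(-3) = 8, t = -3 − 2·5 = -13  (check: 610·8 + 374·(-13) = 18)
  q = 2: r = 4, s = -3 − 2·8 = -19, t = 5 − 2·(-13) = 31  (check: 610·(-19) + 374·31 = 4)
  q = 4: r = 2, s = 8 − 4·(-19) = 84, t = -13 − 4·31 = -137  (check: 610·84 + 374·(-137) = 2)
The row with r = 2 (the gcd) gives the Bezout coefficients s = 84, t = -137.
Result: 610 · (84) + 374 · (-137) = 2.

gcd(610, 374) = 2; s = 84, t = -137 (check: 610·84 + 374·(-137) = 2).


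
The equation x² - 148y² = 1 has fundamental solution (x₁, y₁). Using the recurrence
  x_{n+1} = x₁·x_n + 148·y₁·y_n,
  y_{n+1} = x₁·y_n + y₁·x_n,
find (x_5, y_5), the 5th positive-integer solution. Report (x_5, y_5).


Step 1: Find the fundamental solution (x₁, y₁) of x² - 148y² = 1.
  Expand √148 as a continued fraction. a₀ = ⌊√148⌋ = 12; iterate m_{k+1} = d_k·a_k − m_k, d_{k+1} = (148 − m_{k+1}²)/d_k, a_{k+1} = ⌊(a₀ + m_{k+1})/d_{k+1}⌋ (starting m₀ = 0, d₀ = 1), with convergents p_k = a_k·p_{k-1} + p_{k-2}, q_k = a_k·q_{k-1} + q_{k-2} (p₋₁ = 1, q₋₁ = 0):
  k = 0: a₀ = 12; p₀/q₀ = 12/1; p₀² − 148·q₀² = 144 − 148 = -4.
  k = 1: m = 12, d = 4, a = ⌊(12 + 12)/4⌋ = 6; p/q = (6·12 + 1)/(6·1 + 0) = 73/6; p² − 148·q² = 5329 − 5328 = 1.
  The first convergent with p² − 148·q² = 1 gives the fundamental solution (x₁, y₁) = (73, 6).
Step 2: Apply the recurrence (x_{n+1}, y_{n+1}) = (x₁x_n + 148y₁y_n, x₁y_n + y₁x_n) repeatedly.
  From (x_1, y_1) = (73, 6): x_2 = 73·73 + 148·6·6 = 10657; y_2 = 73·6 + 6·73 = 876.
  From (x_2, y_2) = (10657, 876): x_3 = 73·10657 + 148·6·876 = 1555849; y_3 = 73·876 + 6·10657 = 127890.
  From (x_3, y_3) = (1555849, 127890): x_4 = 73·1555849 + 148·6·127890 = 227143297; y_4 = 73·127890 + 6·1555849 = 18671064.
  From (x_4, y_4) = (227143297, 18671064): x_5 = 73·227143297 + 148·6·18671064 = 33161365513; y_5 = 73·18671064 + 6·227143297 = 2725847454.
Step 3: Verify x_5² - 148·y_5² = 1099676162686785753169 - 1099676162686785753168 = 1 (should be 1). ✓

(x_1, y_1) = (73, 6); (x_5, y_5) = (33161365513, 2725847454).


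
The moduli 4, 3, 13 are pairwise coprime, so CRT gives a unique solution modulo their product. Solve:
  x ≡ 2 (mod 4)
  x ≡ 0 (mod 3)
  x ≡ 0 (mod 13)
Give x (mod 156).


Moduli 4, 3, 13 are pairwise coprime; by CRT there is a unique solution modulo M = 4 · 3 · 13 = 156.
Solve pairwise, accumulating the modulus:
  Start with x ≡ 2 (mod 4).
  Combine with x ≡ 0 (mod 3): since gcd(4, 3) = 1, we get a unique residue mod 12.
    Write x = 2 + 4·t and substitute into x ≡ 0 (mod 3): 4·t ≡ 0 − 2 = -2 (mod 3).
    Reduce coefficients mod 3: 1·t ≡ 1 (mod 3).
    So t ≡ 1 (mod 3).
    Then x = 2 + 4·1 = 6, valid modulo lcm(4, 3) = 12: x ≡ 6 (mod 12).
  Combine with x ≡ 0 (mod 13): since gcd(12, 13) = 1, we get a unique residue mod 156.
    Write x = 6 + 12·t and substitute into x ≡ 0 (mod 13): 12·t ≡ 0 − 6 = -6 (mod 13).
    Reduce coefficients mod 13: 12·t ≡ 7 (mod 13).
    The inverse of 12 mod 13 is 12 (since 12·12 = 144 = 11·13 + 1), so t ≡ 12·7 = 84 ≡ 6 (mod 13).
    Then x = 6 + 12·6 = 78, valid modulo lcm(12, 13) = 156: x ≡ 78 (mod 156).
Verify: 78 mod 4 = 2 ✓, 78 mod 3 = 0 ✓, 78 mod 13 = 0 ✓.

x ≡ 78 (mod 156).


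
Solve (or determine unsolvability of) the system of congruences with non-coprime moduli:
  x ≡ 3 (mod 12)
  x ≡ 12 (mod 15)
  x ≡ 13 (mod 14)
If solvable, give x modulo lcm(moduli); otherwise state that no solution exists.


Moduli 12, 15, 14 are not pairwise coprime, so CRT works modulo lcm(m_i) when all pairwise compatibility conditions hold.
Pairwise compatibility: gcd(m_i, m_j) must divide a_i - a_j for every pair.
Merge one congruence at a time:
  Start: x ≡ 3 (mod 12).
  Combine with x ≡ 12 (mod 15): gcd(12, 15) = 3; 12 - 3 = 9, which IS divisible by 3, so compatible.
    Write x = 3 + 12·t and substitute into x ≡ 12 (mod 15): 12·t ≡ 12 − 3 = 9 (mod 15).
    Divide the congruence (and modulus) by g = 3: 4·t ≡ 3 (mod 5).
    The inverse of 4 mod 5 is 4 (since 4·4 = 16 = 3·5 + 1), so t ≡ 4·3 = 12 ≡ 2 (mod 5).
    Then x = 3 + 12·2 = 27, valid modulo lcm(12, 15) = 60: x ≡ 27 (mod 60).
  Combine with x ≡ 13 (mod 14): gcd(60, 14) = 2; 13 - 27 = -14, which IS divisible by 2, so compatible.
    Write x = 27 + 60·t and substitute into x ≡ 13 (mod 14): 60·t ≡ 13 − 27 = -14 (mod 14).
    Divide the congruence (and modulus) by g = 2: 30·t ≡ -7 (mod 7).
    Reduce coefficients mod 7: 2·t ≡ 0 (mod 7).
    The inverse of 2 mod 7 is 4 (since 2·4 = 8 = 1·7 + 1), so t ≡ 4·0 = 0 ≡ 0 (mod 7).
    Then x = 27 + 60·0 = 27, valid modulo lcm(60, 14) = 420: x ≡ 27 (mod 420).
Verify: 27 mod 12 = 3, 27 mod 15 = 12, 27 mod 14 = 13.

x ≡ 27 (mod 420).


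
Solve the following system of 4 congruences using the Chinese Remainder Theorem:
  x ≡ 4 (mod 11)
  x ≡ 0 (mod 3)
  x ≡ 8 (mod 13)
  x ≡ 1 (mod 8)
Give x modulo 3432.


Product of moduli M = 11 · 3 · 13 · 8 = 3432.
Merge one congruence at a time:
  Start: x ≡ 4 (mod 11).
  Combine with x ≡ 0 (mod 3); new modulus lcm = 33.
    Write x = 4 + 11·t and substitute into x ≡ 0 (mod 3): 11·t ≡ 0 − 4 = -4 (mod 3).
    Reduce coefficients mod 3: 2·t ≡ 2 (mod 3).
    The inverse of 2 mod 3 is 2 (since 2·2 = 4 = 1·3 + 1), so t ≡ 2·2 = 4 ≡ 1 (mod 3).
    Then x = 4 + 11·1 = 15, valid modulo lcm(11, 3) = 33: x ≡ 15 (mod 33).
  Combine with x ≡ 8 (mod 13); new modulus lcm = 429.
    Write x = 15 + 33·t and substitute into x ≡ 8 (mod 13): 33·t ≡ 8 − 15 = -7 (mod 13).
    Reduce coefficients mod 13: 7·t ≡ 6 (mod 13).
    The inverse of 7 mod 13 is 2 (since 7·2 = 14 = 1·13 + 1), so t ≡ 2·6 = 12 ≡ 12 (mod 13).
    Then x = 15 + 33·12 = 411, valid modulo lcm(33, 13) = 429: x ≡ 411 (mod 429).
  Combine with x ≡ 1 (mod 8); new modulus lcm = 3432.
    Write x = 411 + 429·t and substitute into x ≡ 1 (mod 8): 429·t ≡ 1 − 411 = -410 (mod 8).
    Reduce coefficients mod 8: 5·t ≡ 6 (mod 8).
    The inverse of 5 mod 8 is 5 (since 5·5 = 25 = 3·8 + 1), so t ≡ 5·6 = 30 ≡ 6 (mod 8).
    Then x = 411 + 429·6 = 2985, valid modulo lcm(429, 8) = 3432: x ≡ 2985 (mod 3432).
Verify against each original: 2985 mod 11 = 4, 2985 mod 3 = 0, 2985 mod 13 = 8, 2985 mod 8 = 1.

x ≡ 2985 (mod 3432).


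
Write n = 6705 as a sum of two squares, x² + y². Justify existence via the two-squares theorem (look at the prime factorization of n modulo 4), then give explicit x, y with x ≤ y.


Step 1: Factor n = 6705 = 3^2 · 5 · 149.
Step 2: Check the mod-4 condition on each prime factor: 3 ≡ 3 (mod 4), exponent 2 (must be even); 5 ≡ 1 (mod 4), exponent 1; 149 ≡ 1 (mod 4), exponent 1.
All primes ≡ 3 (mod 4) appear to even exponent (or don't appear), so by the two-squares theorem n IS expressible as a sum of two squares.
Step 3: Build a representation. Group n = k² · m with k = 3 and m = 5 · 149 = 745 (a product of primes ≡ 1 (mod 4)); a representation of m scales to one of n via (k·x)² + (k·y)² = k²(x² + y²). Each prime p ≡ 1 (mod 4) is itself a sum of two squares; find a² by testing p − a² for a perfect square:
  5: 5 − 1² = 4 = 2² ⇒ 5 = 1² + 2².
  149: 149 − 1² = 148, 149 − 2² = 145, 149 − 3² = 140, 149 − 4² = 133, 149 − 5² = 124, 149 − 6² = 113, 149 − 7² = 100 = 10² ⇒ 149 = 7² + 10².
  Combine using the Brahmagupta–Fibonacci identity (a² + b²)(c² + d²) = (ac − bd)² + (ad + bc)² = (ac + bd)² + (ad − bc)²:
  5 · 149 = 745: from (1² + 2²)(7² + 10²), take (1·7 − 2·10, 1·10 + 2·7) = (7 − 20, 10 + 14) = (-13, 24); dropping signs (only squares matter) gives (13, 24); check 13² + 24² = 169 + 576 = 745 ✓.
  Scale by k = 3: (3·13, 3·24) = (39, 72).
Step 4: Order so x ≤ y and verify: 39² + 72² = 1521 + 5184 = 6705 = n. ✓

n = 6705 = 39² + 72² (one valid representation with x ≤ y).


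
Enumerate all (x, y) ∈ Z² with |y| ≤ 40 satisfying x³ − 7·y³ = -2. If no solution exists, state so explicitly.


The equation is x³ - 7y³ = -2. For fixed y, x³ = 7·y³ − 2, so a solution requires the RHS to be a perfect cube.
Strategy: iterate y from -40 to 40, compute RHS = 7·y³ − 2, and check whether it is a (positive or negative) perfect cube.
Check small values of y:
  y = 0: RHS = -2 is not a perfect cube.
  y = 1: RHS = 5 is not a perfect cube.
  y = -1: RHS = -9 is not a perfect cube.
  y = 2: RHS = 54 is not a perfect cube.
  y = -2: RHS = -58 is not a perfect cube.
  y = 3: RHS = 187 is not a perfect cube.
  y = -3: RHS = -191 is not a perfect cube.
Continuing the search up to |y| = 40 finds no solutions either.
No (x, y) in the scanned range satisfies the equation.

No integer solutions with |y| ≤ 40.


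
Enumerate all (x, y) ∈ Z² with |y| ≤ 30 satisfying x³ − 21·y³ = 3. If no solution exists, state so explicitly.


The equation is x³ - 21y³ = 3. For fixed y, x³ = 21·y³ + 3, so a solution requires the RHS to be a perfect cube.
Strategy: iterate y from -30 to 30, compute RHS = 21·y³ + 3, and check whether it is a (positive or negative) perfect cube.
Check small values of y:
  y = 0: RHS = 3 is not a perfect cube.
  y = 1: RHS = 24 is not a perfect cube.
  y = -1: RHS = -18 is not a perfect cube.
  y = 2: RHS = 171 is not a perfect cube.
  y = -2: RHS = -165 is not a perfect cube.
  y = 3: RHS = 570 is not a perfect cube.
  y = -3: RHS = -564 is not a perfect cube.
Continuing the search up to |y| = 30 finds no solutions either.
No (x, y) in the scanned range satisfies the equation.

No integer solutions with |y| ≤ 30.


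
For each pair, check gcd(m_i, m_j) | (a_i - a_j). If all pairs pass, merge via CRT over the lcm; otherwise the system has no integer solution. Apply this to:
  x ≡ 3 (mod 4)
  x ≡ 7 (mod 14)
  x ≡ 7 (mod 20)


Moduli 4, 14, 20 are not pairwise coprime, so CRT works modulo lcm(m_i) when all pairwise compatibility conditions hold.
Pairwise compatibility: gcd(m_i, m_j) must divide a_i - a_j for every pair.
Merge one congruence at a time:
  Start: x ≡ 3 (mod 4).
  Combine with x ≡ 7 (mod 14): gcd(4, 14) = 2; 7 - 3 = 4, which IS divisible by 2, so compatible.
    Write x = 3 + 4·t and substitute into x ≡ 7 (mod 14): 4·t ≡ 7 − 3 = 4 (mod 14).
    Divide the congruence (and modulus) by g = 2: 2·t ≡ 2 (mod 7).
    The inverse of 2 mod 7 is 4 (since 2·4 = 8 = 1·7 + 1), so t ≡ 4·2 = 8 ≡ 1 (mod 7).
    Then x = 3 + 4·1 = 7, valid modulo lcm(4, 14) = 28: x ≡ 7 (mod 28).
  Combine with x ≡ 7 (mod 20): gcd(28, 20) = 4; 7 - 7 = 0, which IS divisible by 4, so compatible.
    Write x = 7 + 28·t and substitute into x ≡ 7 (mod 20): 28·t ≡ 7 − 7 = 0 (mod 20).
    Divide the congruence (and modulus) by g = 4: 7·t ≡ 0 (mod 5).
    Reduce coefficients mod 5: 2·t ≡ 0 (mod 5).
    The inverse of 2 mod 5 is 3 (since 2·3 = 6 = 1·5 + 1), so t ≡ 3·0 = 0 ≡ 0 (mod 5).
    Then x = 7 + 28·0 = 7, valid modulo lcm(28, 20) = 140: x ≡ 7 (mod 140).
Verify: 7 mod 4 = 3, 7 mod 14 = 7, 7 mod 20 = 7.

x ≡ 7 (mod 140).


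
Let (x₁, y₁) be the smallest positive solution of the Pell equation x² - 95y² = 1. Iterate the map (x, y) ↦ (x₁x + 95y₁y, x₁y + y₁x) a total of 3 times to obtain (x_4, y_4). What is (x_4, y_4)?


Step 1: Find the fundamental solution (x₁, y₁) of x² - 95y² = 1.
  Expand √95 as a continued fraction. a₀ = ⌊√95⌋ = 9; iterate m_{k+1} = d_k·a_k − m_k, d_{k+1} = (95 − m_{k+1}²)/d_k, a_{k+1} = ⌊(a₀ + m_{k+1})/d_{k+1}⌋ (starting m₀ = 0, d₀ = 1), with convergents p_k = a_k·p_{k-1} + p_{k-2}, q_k = a_k·q_{k-1} + q_{k-2} (p₋₁ = 1, q₋₁ = 0):
  k = 0: a₀ = 9; p₀/q₀ = 9/1; p₀² − 95·q₀² = 81 − 95 = -14.
  k = 1: m = 9, d = 14, a = ⌊(9 + 9)/14⌋ = 1; p/q = (1·9 + 1)/(1·1 + 0) = 10/1; p² − 95·q² = 100 − 95 = 5.
  k = 2: m = 5, d = 5, a = ⌊(9 + 5)/5⌋ = 2; p/q = (2·10 + 9)/(2·1 + 1) = 29/3; p² − 95·q² = 841 − 855 = -14.
  k = 3: m = 5, d = 14, a = ⌊(9 + 5)/14⌋ = 1; p/q = (1·29 + 10)/(1·3 + 1) = 39/4; p² − 95·q² = 1521 − 1520 = 1.
  The first convergent with p² − 95·q² = 1 gives the fundamental solution (x₁, y₁) = (39, 4).
Step 2: Apply the recurrence (x_{n+1}, y_{n+1}) = (x₁x_n + 95y₁y_n, x₁y_n + y₁x_n) repeatedly.
  From (x_1, y_1) = (39, 4): x_2 = 39·39 + 95·4·4 = 3041; y_2 = 39·4 + 4·39 = 312.
  From (x_2, y_2) = (3041, 312): x_3 = 39·3041 + 95·4·312 = 237159; y_3 = 39·312 + 4·3041 = 24332.
  From (x_3, y_3) = (237159, 24332): x_4 = 39·237159 + 95·4·24332 = 18495361; y_4 = 39·24332 + 4·237159 = 1897584.
Step 3: Verify x_4² - 95·y_4² = 342078378520321 - 342078378520320 = 1 (should be 1). ✓

(x_1, y_1) = (39, 4); (x_4, y_4) = (18495361, 1897584).


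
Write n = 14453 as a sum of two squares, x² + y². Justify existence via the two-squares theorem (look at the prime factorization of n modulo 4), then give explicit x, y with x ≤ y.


Step 1: Factor n = 14453 = 97 · 149.
Step 2: Check the mod-4 condition on each prime factor: 97 ≡ 1 (mod 4), exponent 1; 149 ≡ 1 (mod 4), exponent 1.
All primes ≡ 3 (mod 4) appear to even exponent (or don't appear), so by the two-squares theorem n IS expressible as a sum of two squares.
Step 3: Build a representation. Here n = 97 · 149 is a product of primes ≡ 1 (mod 4). Each prime p ≡ 1 (mod 4) is itself a sum of two squares; find a² by testing p − a² for a perfect square:
  97: 97 − 1² = 96, 97 − 2² = 93, 97 − 3² = 88, 97 − 4² = 81 = 9² ⇒ 97 = 4² + 9².
  149: 149 − 1² = 148, 149 − 2² = 145, 149 − 3² = 140, 149 − 4² = 133, 149 − 5² = 124, 149 − 6² = 113, 149 − 7² = 100 = 10² ⇒ 149 = 7² + 10².
  Combine using the Brahmagupta–Fibonacci identity (a² + b²)(c² + d²) = (ac − bd)² + (ad + bc)² = (ac + bd)² + (ad − bc)²:
  97 · 149 = 14453: from (4² + 9²)(7² + 10²), take (4·7 − 9·10, 4·10 + 9·7) = (28 − 90, 40 + 63) = (-62, 103); dropping signs (only squares matter) gives (62, 103); check 62² + 103² = 3844 + 10609 = 14453 ✓.
Step 4: Order so x ≤ y and verify: 62² + 103² = 3844 + 10609 = 14453 = n. ✓

n = 14453 = 62² + 103² (one valid representation with x ≤ y).


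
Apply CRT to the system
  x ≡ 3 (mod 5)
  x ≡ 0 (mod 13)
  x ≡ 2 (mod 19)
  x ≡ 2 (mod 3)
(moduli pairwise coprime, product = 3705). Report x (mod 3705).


Product of moduli M = 5 · 13 · 19 · 3 = 3705.
Merge one congruence at a time:
  Start: x ≡ 3 (mod 5).
  Combine with x ≡ 0 (mod 13); new modulus lcm = 65.
    Write x = 3 + 5·t and substitute into x ≡ 0 (mod 13): 5·t ≡ 0 − 3 = -3 (mod 13).
    Reduce coefficients mod 13: 5·t ≡ 10 (mod 13).
    The inverse of 5 mod 13 is 8 (since 5·8 = 40 = 3·13 + 1), so t ≡ 8·10 = 80 ≡ 2 (mod 13).
    Then x = 3 + 5·2 = 13, valid modulo lcm(5, 13) = 65: x ≡ 13 (mod 65).
  Combine with x ≡ 2 (mod 19); new modulus lcm = 1235.
    Write x = 13 + 65·t and substitute into x ≡ 2 (mod 19): 65·t ≡ 2 − 13 = -11 (mod 19).
    Reduce coefficients mod 19: 8·t ≡ 8 (mod 19).
    The inverse of 8 mod 19 is 12 (since 8·12 = 96 = 5·19 + 1), so t ≡ 12·8 = 96 ≡ 1 (mod 19).
    Then x = 13 + 65·1 = 78, valid modulo lcm(65, 19) = 1235: x ≡ 78 (mod 1235).
  Combine with x ≡ 2 (mod 3); new modulus lcm = 3705.
    Write x = 78 + 1235·t and substitute into x ≡ 2 (mod 3): 1235·t ≡ 2 − 78 = -76 (mod 3).
    Reduce coefficients mod 3: 2·t ≡ 2 (mod 3).
    The inverse of 2 mod 3 is 2 (since 2·2 = 4 = 1·3 + 1), so t ≡ 2·2 = 4 ≡ 1 (mod 3).
    Then x = 78 + 1235·1 = 1313, valid modulo lcm(1235, 3) = 3705: x ≡ 1313 (mod 3705).
Verify against each original: 1313 mod 5 = 3, 1313 mod 13 = 0, 1313 mod 19 = 2, 1313 mod 3 = 2.

x ≡ 1313 (mod 3705).


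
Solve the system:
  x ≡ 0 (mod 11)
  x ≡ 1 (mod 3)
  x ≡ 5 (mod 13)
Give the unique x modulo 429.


Moduli 11, 3, 13 are pairwise coprime; by CRT there is a unique solution modulo M = 11 · 3 · 13 = 429.
Solve pairwise, accumulating the modulus:
  Start with x ≡ 0 (mod 11).
  Combine with x ≡ 1 (mod 3): since gcd(11, 3) = 1, we get a unique residue mod 33.
    Write x = 0 + 11·t and substitute into x ≡ 1 (mod 3): 11·t ≡ 1 − 0 = 1 (mod 3).
    Reduce coefficients mod 3: 2·t ≡ 1 (mod 3).
    The inverse of 2 mod 3 is 2 (since 2·2 = 4 = 1·3 + 1), so t ≡ 2·1 = 2 ≡ 2 (mod 3).
    Then x = 0 + 11·2 = 22, valid modulo lcm(11, 3) = 33: x ≡ 22 (mod 33).
  Combine with x ≡ 5 (mod 13): since gcd(33, 13) = 1, we get a unique residue mod 429.
    Write x = 22 + 33·t and substitute into x ≡ 5 (mod 13): 33·t ≡ 5 − 22 = -17 (mod 13).
    Reduce coefficients mod 13: 7·t ≡ 9 (mod 13).
    The inverse of 7 mod 13 is 2 (since 7·2 = 14 = 1·13 + 1), so t ≡ 2·9 = 18 ≡ 5 (mod 13).
    Then x = 22 + 33·5 = 187, valid modulo lcm(33, 13) = 429: x ≡ 187 (mod 429).
Verify: 187 mod 11 = 0 ✓, 187 mod 3 = 1 ✓, 187 mod 13 = 5 ✓.

x ≡ 187 (mod 429).


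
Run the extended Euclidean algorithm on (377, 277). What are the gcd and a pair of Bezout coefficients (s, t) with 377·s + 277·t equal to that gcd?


Euclidean algorithm on (377, 277) — divide until remainder is 0:
  377 = 1 · 277 + 100
  277 = 2 · 100 + 77
  100 = 1 · 77 + 23
  77 = 3 · 23 + 8
  23 = 2 · 8 + 7
  8 = 1 · 7 + 1
  7 = 7 · 1 + 0
gcd(377, 277) = 1.
Track Bezout coefficients alongside the remainders: start with r₀ = 377 = a·1 + b·0 (s = 1, t = 0) and r₁ = 277 = a·0 + b·1 (s = 0, t = 1); each new remainder r_{k+1} = r_{k-1} − q_k·r_k inherits s_{k+1} = s_{k-1} − q_k·s_k, t_{k+1} = t_{k-1} − q_k·t_k, so r_k = a·s_k + b·t_k at every step:
  q = 1: r = 100, s = 1 − 1·0 = 1, t = 0 − 1·1 = -1  (check: 377·1 + 277·(-1) = 100)
  q = 2: r = 77, s = 0 − 2·1 = -2, t = 1 − 2·(-1) = 3  (check: 377·(-2) + 277·3 = 77)
  q = 1: r = 23, s = 1 − 1·(-2) = 3, t = -1 − 1·3 = -4  (check: 377·3 + 277·(-4) = 23)
  q = 3: r = 8, s = -2 − 3·3 = -11, t = 3 − 3·(-4) = 15  (check: 377·(-11) + 277·15 = 8)
  q = 2: r = 7, s = 3 − 2·(-11) = 25, t = -4 − 2·15 = -34  (check: 377·25 + 277·(-34) = 7)
  q = 1: r = 1, s = -11 − 1·25 = -36, t = 15 − 1·(-34) = 49  (check: 377·(-36) + 277·49 = 1)
The row with r = 1 (the gcd) gives the Bezout coefficients s = -36, t = 49.
Result: 377 · (-36) + 277 · (49) = 1.

gcd(377, 277) = 1; s = -36, t = 49 (check: 377·(-36) + 277·49 = 1).
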